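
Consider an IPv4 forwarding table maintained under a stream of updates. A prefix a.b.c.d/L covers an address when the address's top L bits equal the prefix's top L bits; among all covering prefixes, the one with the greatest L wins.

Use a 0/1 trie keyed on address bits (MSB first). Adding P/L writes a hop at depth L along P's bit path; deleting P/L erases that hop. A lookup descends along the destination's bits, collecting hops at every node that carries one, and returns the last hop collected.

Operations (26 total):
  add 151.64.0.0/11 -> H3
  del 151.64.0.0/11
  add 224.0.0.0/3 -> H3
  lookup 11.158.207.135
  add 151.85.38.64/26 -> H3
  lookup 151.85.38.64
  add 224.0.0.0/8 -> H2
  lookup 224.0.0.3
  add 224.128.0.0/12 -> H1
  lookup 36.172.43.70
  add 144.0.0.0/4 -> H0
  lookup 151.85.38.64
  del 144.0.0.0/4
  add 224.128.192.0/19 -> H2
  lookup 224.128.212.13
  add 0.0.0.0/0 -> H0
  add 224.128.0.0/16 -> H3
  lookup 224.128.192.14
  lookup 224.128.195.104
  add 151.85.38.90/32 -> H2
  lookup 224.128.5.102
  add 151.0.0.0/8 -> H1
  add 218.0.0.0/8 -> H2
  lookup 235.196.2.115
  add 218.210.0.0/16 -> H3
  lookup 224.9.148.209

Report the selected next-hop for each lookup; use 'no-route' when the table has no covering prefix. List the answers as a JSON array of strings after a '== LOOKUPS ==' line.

Apply in order:
  + 151.64.0.0/11 (H3) depth=11
  - 151.64.0.0/11 clear@11
  + 224.0.0.0/3 (H3) depth=3
  ? 11.158.207.135  path d0:-  best=no-route
  + 151.85.38.64/26 (H3) depth=26
  ? 151.85.38.64  path d0:-→d1:-→d2:-→d3:-→d4:-→d5:-→d6:-→d7:-→d8:-→d9:-→d10:-→d11:-→d12:-→d13:-→d14:-→d15:-→d16:-→d17:-→d18:-→d19:-→d20:-→d21:-→d22:-→d23:-→d24:-→d25:-→d26:H3  best=H3
  + 224.0.0.0/8 (H2) depth=8
  ? 224.0.0.3  path d0:-→d1:-→d2:-→d3:H3→d4:-→d5:-→d6:-→d7:-→d8:H2  best=H2
  + 224.128.0.0/12 (H1) depth=12
  ? 36.172.43.70  path d0:-  best=no-route
  + 144.0.0.0/4 (H0) depth=4
  ? 151.85.38.64  path d0:-→d1:-→d2:-→d3:-→d4:H0→d5:-→d6:-→d7:-→d8:-→d9:-→d10:-→d11:-→d12:-→d13:-→d14:-→d15:-→d16:-→d17:-→d18:-→d19:-→d20:-→d21:-→d22:-→d23:-→d24:-→d25:-→d26:H3  best=H3
  - 144.0.0.0/4 clear@4
  + 224.128.192.0/19 (H2) depth=19
  ? 224.128.212.13  path d0:-→d1:-→d2:-→d3:H3→d4:-→d5:-→d6:-→d7:-→d8:H2→d9:-→d10:-→d11:-→d12:H1→d13:-→d14:-→d15:-→d16:-→d17:-→d18:-→d19:H2  best=H2
  + 0.0.0.0/0 (H0) depth=0
  + 224.128.0.0/16 (H3) depth=16
  ? 224.128.192.14  path d0:H0→d1:-→d2:-→d3:H3→d4:-→d5:-→d6:-→d7:-→d8:H2→d9:-→d10:-→d11:-→d12:H1→d13:-→d14:-→d15:-→d16:H3→d17:-→d18:-→d19:H2  best=H2
  ? 224.128.195.104  path d0:H0→d1:-→d2:-→d3:H3→d4:-→d5:-→d6:-→d7:-→d8:H2→d9:-→d10:-→d11:-→d12:H1→d13:-→d14:-→d15:-→d16:H3→d17:-→d18:-→d19:H2  best=H2
  + 151.85.38.90/32 (H2) depth=32
  ? 224.128.5.102  path d0:H0→d1:-→d2:-→d3:H3→d4:-→d5:-→d6:-→d7:-→d8:H2→d9:-→d10:-→d11:-→d12:H1→d13:-→d14:-→d15:-→d16:H3  best=H3
  + 151.0.0.0/8 (H1) depth=8
  + 218.0.0.0/8 (H2) depth=8
  ? 235.196.2.115  path d0:H0→d1:-→d2:-→d3:H3→d4:-  best=H3
  + 218.210.0.0/16 (H3) depth=16
  ? 224.9.148.209  path d0:H0→d1:-→d2:-→d3:H3→d4:-→d5:-→d6:-→d7:-→d8:H2  best=H2

== LOOKUPS ==
["no-route","H3","H2","no-route","H3","H2","H2","H2","H3","H3","H2"]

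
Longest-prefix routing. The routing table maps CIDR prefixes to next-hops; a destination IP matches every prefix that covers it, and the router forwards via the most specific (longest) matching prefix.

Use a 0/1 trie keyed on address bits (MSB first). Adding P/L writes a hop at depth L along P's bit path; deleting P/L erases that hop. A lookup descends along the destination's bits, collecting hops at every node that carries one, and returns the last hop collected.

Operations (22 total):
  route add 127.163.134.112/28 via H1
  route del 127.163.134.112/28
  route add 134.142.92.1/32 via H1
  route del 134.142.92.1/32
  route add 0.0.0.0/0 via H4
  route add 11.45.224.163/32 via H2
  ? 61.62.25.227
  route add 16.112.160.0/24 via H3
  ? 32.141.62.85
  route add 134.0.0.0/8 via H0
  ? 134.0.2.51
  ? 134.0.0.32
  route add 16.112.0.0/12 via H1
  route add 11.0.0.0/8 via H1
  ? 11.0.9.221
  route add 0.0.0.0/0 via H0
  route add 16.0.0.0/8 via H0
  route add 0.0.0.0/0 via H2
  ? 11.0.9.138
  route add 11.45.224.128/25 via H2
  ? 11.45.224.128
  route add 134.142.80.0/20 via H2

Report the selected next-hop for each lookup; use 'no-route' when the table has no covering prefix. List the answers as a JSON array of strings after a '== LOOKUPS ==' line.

Trace:
  add 127.163.134.112/28 -> H1 at depth 28
  del 127.163.134.112/28 (clear depth 28)
  add 134.142.92.1/32 -> H1 at depth 32
  del 134.142.92.1/32 (clear depth 32)
  add 0.0.0.0/0 -> H4 at depth 0
  add 11.45.224.163/32 -> H2 at depth 32
  Q 61.62.25.227: descend 00 ; hops seen [H4] ; pick H4
  add 16.112.160.0/24 -> H3 at depth 24
  Q 32.141.62.85: descend 00 ; hops seen [H4] ; pick H4
  add 134.0.0.0/8 -> H0 at depth 8
  Q 134.0.2.51: descend 10000110 ; hops seen [H4,H0] ; pick H0
  Q 134.0.0.32: descend 10000110 ; hops seen [H4,H0] ; pick H0
  add 16.112.0.0/12 -> H1 at depth 12
  add 11.0.0.0/8 -> H1 at depth 8
  Q 11.0.9.221: descend 0000101100 ; hops seen [H4,H1] ; pick H1
  add 0.0.0.0/0 -> H0 at depth 0
  add 16.0.0.0/8 -> H0 at depth 8
  add 0.0.0.0/0 -> H2 at depth 0
  Q 11.0.9.138: descend 0000101100 ; hops seen [H2,H1] ; pick H1
  add 11.45.224.128/25 -> H2 at depth 25
  Q 11.45.224.128: descend 00001011001011011110000010 ; hops seen [H2,H1,H2] ; pick H2
  add 134.142.80.0/20 -> H2 at depth 20

== LOOKUPS ==
["H4","H4","H0","H0","H1","H1","H2"]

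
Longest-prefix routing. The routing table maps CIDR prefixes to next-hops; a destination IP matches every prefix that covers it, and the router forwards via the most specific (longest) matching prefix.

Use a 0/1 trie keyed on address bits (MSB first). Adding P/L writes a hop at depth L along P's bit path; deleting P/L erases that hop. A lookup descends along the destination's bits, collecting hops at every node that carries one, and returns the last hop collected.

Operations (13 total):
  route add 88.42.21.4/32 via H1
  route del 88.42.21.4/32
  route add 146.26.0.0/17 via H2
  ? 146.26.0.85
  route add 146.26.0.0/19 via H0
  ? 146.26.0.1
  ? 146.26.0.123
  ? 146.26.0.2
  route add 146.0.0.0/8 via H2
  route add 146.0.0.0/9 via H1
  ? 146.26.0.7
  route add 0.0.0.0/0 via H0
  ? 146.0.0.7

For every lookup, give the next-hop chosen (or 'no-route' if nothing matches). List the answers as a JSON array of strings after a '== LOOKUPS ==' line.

Apply in order:
  add 88.42.21.4/32 -> H1 at depth 32
  - 88.42.21.4/32 clear@32
  add 146.26.0.0/17 -> H2 at depth 17
  ? 146.26.0.85  path d0:-→d1:-→d2:-→d3:-→d4:-→d5:-→d6:-→d7:-→d8:-→d9:-→d10:-→d11:-→d12:-→d13:-→d14:-→d15:-→d16:-→d17:H2  best=H2
  add 146.26.0.0/19 -> H0 at depth 19
  ? 146.26.0.1  path d0:-→d1:-→d2:-→d3:-→d4:-→d5:-→d6:-→d7:-→d8:-→d9:-→d10:-→d11:-→d12:-→d13:-→d14:-→d15:-→d16:-→d17:H2→d18:-→d19:H0  best=H0
  ? 146.26.0.123  path d0:-→d1:-→d2:-→d3:-→d4:-→d5:-→d6:-→d7:-→d8:-→d9:-→d10:-→d11:-→d12:-→d13:-→d14:-→d15:-→d16:-→d17:H2→d18:-→d19:H0  best=H0
  ? 146.26.0.2  path d0:-→d1:-→d2:-→d3:-→d4:-→d5:-→d6:-→d7:-→d8:-→d9:-→d10:-→d11:-→d12:-→d13:-→d14:-→d15:-→d16:-→d17:H2→d18:-→d19:H0  best=H0
  add 146.0.0.0/8 -> H2 at depth 8
  add 146.0.0.0/9 -> H1 at depth 9
  ? 146.26.0.7  path d0:-→d1:-→d2:-→d3:-→d4:-→d5:-→d6:-→d7:-→d8:H2→d9:H1→d10:-→d11:-→d12:-→d13:-→d14:-→d15:-→d16:-→d17:H2→d18:-→d19:H0  best=H0
  add 0.0.0.0/0 -> H0 at depth 0
  ? 146.0.0.7  path d0:H0→d1:-→d2:-→d3:-→d4:-→d5:-→d6:-→d7:-→d8:H2→d9:H1→d10:-→d11:-  best=H1

== LOOKUPS ==
["H2","H0","H0","H0","H0","H1"]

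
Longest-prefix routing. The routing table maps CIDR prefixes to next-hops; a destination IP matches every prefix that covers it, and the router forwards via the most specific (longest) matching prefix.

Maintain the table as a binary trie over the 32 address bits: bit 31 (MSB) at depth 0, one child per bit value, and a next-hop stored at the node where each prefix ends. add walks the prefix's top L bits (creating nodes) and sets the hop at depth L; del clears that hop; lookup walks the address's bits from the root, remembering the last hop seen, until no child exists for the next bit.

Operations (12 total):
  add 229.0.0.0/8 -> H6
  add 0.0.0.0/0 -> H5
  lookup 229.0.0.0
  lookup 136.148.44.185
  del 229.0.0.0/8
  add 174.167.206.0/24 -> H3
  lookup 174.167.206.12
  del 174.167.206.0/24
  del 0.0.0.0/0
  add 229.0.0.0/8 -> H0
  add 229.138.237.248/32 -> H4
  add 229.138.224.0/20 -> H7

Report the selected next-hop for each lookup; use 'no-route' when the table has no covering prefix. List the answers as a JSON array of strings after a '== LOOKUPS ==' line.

Process each operation:
  + 229.0.0.0/8 (H6) depth=8
  + 0.0.0.0/0 (H5) depth=0
  Q 229.0.0.0: descend 11100101 ; hops seen [H5,H6] ; pick H6
  Q 136.148.44.185: descend 1 ; hops seen [H5] ; pick H5
  del 229.0.0.0/8 (clear depth 8)
  + 174.167.206.0/24 (H3) depth=24
  Q 174.167.206.12: descend 101011101010011111001110 ; hops seen [H5,H3] ; pick H3
  del 174.167.206.0/24 (clear depth 24)
  del 0.0.0.0/0 (clear depth 0)
  + 229.0.0.0/8 (H0) depth=8
  + 229.138.237.248/32 (H4) depth=32
  + 229.138.224.0/20 (H7) depth=20

== LOOKUPS ==
["H6","H5","H3"]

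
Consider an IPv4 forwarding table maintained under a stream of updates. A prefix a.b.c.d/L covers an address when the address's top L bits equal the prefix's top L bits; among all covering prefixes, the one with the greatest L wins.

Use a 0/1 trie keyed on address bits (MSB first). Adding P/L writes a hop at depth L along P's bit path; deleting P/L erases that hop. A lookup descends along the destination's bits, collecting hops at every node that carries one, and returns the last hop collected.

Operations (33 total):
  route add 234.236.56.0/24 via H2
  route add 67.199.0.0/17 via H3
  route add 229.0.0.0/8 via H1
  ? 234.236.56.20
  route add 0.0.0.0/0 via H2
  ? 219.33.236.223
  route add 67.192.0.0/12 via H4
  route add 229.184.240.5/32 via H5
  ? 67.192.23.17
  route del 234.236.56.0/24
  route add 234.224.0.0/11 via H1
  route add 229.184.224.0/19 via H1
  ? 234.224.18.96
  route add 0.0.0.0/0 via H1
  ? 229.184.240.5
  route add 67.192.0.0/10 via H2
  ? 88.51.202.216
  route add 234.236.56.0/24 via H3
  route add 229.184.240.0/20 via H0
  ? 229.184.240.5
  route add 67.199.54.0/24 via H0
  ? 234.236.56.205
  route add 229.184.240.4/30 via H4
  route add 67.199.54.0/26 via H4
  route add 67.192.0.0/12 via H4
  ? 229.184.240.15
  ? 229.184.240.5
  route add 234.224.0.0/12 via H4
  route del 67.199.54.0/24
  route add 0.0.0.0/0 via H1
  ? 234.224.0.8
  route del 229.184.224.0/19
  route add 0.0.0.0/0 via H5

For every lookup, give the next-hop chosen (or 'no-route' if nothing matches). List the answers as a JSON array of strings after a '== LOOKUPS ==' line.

Process each operation:
  add 234.236.56.0/24 -> H2 at depth 24
  add 67.199.0.0/17 -> H3 at depth 17
  add 229.0.0.0/8 -> H1 at depth 8
  lookup 234.236.56.20: bits 111010101110110000111000 walk d0:-→d1:-→d2:-→d3:-→d4:-→d5:-→d6:-→d7:-→d8:-→d9:-→d10:-→d11:-→d12:-→d13:-→d14:-→d15:-→d16:-→d17:-→d18:-→d19:-→d20:-→d21:-→d22:-→d23:-→d24:H2 -> H2
  add 0.0.0.0/0 -> H2 at depth 0
  lookup 219.33.236.223: bits 11 walk d0:H2→d1:-→d2:- -> H2
  add 67.192.0.0/12 -> H4 at depth 12
  add 229.184.240.5/32 -> H5 at depth 32
  lookup 67.192.23.17: bits 0100001111000 walk d0:H2→d1:-→d2:-→d3:-→d4:-→d5:-→d6:-→d7:-→d8:-→d9:-→d10:-→d11:-→d12:H4→d13:- -> H4
  - 234.236.56.0/24 clear@24
  add 234.224.0.0/11 -> H1 at depth 11
  add 229.184.224.0/19 -> H1 at depth 19
  lookup 234.224.18.96: bits 111010101110 walk d0:H2→d1:-→d2:-→d3:-→d4:-→d5:-→d6:-→d7:-→d8:-→d9:-→d10:-→d11:H1→d12:- -> H1
  add 0.0.0.0/0 -> H1 at depth 0
  lookup 229.184.240.5: bits 11100101101110001111000000000101 walk d0:H1→d1:-→d2:-→d3:-→d4:-→d5:-→d6:-→d7:-→d8:H1→d9:-→d10:-→d11:-→d12:-→d13:-→d14:-→d15:-→d16:-→d17:-→d18:-→d19:H1→d20:-→d21:-→d22:-→d23:-→d24:-→d25:-→d26:-→d27:-→d28:-→d29:-→d30:-→d31:-→d32:H5 -> H5
  add 67.192.0.0/10 -> H2 at depth 10
  lookup 88.51.202.216: bits 010 walk d0:H1→d1:-→d2:-→d3:- -> H1
  add 234.236.56.0/24 -> H3 at depth 24
  add 229.184.240.0/20 -> H0 at depth 20
  lookup 229.184.240.5: bits 11100101101110001111000000000101 walk d0:H1→d1:-→d2:-→d3:-→d4:-→d5:-→d6:-→d7:-→d8:H1→d9:-→d10:-→d11:-→d12:-→d13:-→d14:-→d15:-→d16:-→d17:-→d18:-→d19:H1→d20:H0→d21:-→d22:-→d23:-→d24:-→d25:-→d26:-→d27:-→d28:-→d29:-→d30:-→d31:-→d32:H5 -> H5
  add 67.199.54.0/24 -> H0 at depth 24
  lookup 234.236.56.205: bits 111010101110110000111000 walk d0:H1→d1:-→d2:-→d3:-→d4:-→d5:-→d6:-→d7:-→d8:-→d9:-→d10:-→d11:H1→d12:-→d13:-→d14:-→d15:-→d16:-→d17:-→d18:-→d19:-→d20:-→d21:-→d22:-→d23:-→d24:H3 -> H3
  add 229.184.240.4/30 -> H4 at depth 30
  add 67.199.54.0/26 -> H4 at depth 26
  add 67.192.0.0/12 -> H4 at depth 12
  lookup 229.184.240.15: bits 1110010110111000111100000000 walk d0:H1→d1:-→d2:-→d3:-→d4:-→d5:-→d6:-→d7:-→d8:H1→d9:-→d10:-→d11:-→d12:-→d13:-→d14:-→d15:-→d16:-→d17:-→d18:-→d19:H1→d20:H0→d21:-→d22:-→d23:-→d24:-→d25:-→d26:-→d27:-→d28:- -> H0
  lookup 229.184.240.5: bits 11100101101110001111000000000101 walk d0:H1→d1:-→d2:-→d3:-→d4:-→d5:-→d6:-→d7:-→d8:H1→d9:-→d10:-→d11:-→d12:-→d13:-→d14:-→d15:-→d16:-→d17:-→d18:-→d19:H1→d20:H0→d21:-→d22:-→d23:-→d24:-→d25:-→d26:-→d27:-→d28:-→d29:-→d30:H4→d31:-→d32:H5 -> H5
  add 234.224.0.0/12 -> H4 at depth 12
  - 67.199.54.0/24 clear@24
  add 0.0.0.0/0 -> H1 at depth 0
  lookup 234.224.0.8: bits 111010101110 walk d0:H1→d1:-→d2:-→d3:-→d4:-→d5:-→d6:-→d7:-→d8:-→d9:-→d10:-→d11:H1→d12:H4 -> H4
  - 229.184.224.0/19 clear@19
  add 0.0.0.0/0 -> H5 at depth 0

== LOOKUPS ==
["H2","H2","H4","H1","H5","H1","H5","H3","H0","H5","H4"]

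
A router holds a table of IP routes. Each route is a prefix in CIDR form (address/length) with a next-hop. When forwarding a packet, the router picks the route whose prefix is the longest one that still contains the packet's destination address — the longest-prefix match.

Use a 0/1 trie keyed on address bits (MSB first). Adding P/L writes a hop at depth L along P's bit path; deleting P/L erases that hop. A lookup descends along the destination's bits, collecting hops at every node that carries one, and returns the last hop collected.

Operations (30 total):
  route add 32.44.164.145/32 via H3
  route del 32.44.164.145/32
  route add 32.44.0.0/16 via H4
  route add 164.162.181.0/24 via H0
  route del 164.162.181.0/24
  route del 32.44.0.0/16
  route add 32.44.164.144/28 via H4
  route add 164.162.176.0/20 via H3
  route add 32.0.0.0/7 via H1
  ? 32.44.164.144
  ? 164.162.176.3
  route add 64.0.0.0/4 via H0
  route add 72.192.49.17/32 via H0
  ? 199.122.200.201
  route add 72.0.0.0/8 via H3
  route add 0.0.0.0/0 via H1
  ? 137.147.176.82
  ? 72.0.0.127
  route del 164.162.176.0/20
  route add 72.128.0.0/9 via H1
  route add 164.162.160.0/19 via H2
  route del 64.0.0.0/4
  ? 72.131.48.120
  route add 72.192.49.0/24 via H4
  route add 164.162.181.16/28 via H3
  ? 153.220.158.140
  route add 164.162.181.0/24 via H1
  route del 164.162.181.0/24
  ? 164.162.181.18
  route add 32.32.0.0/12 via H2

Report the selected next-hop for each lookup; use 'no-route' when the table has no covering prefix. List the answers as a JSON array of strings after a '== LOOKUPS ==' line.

Apply in order:
  + 32.44.164.145/32 (H3) depth=32
  - 32.44.164.145/32 clear@32
  + 32.44.0.0/16 (H4) depth=16
  + 164.162.181.0/24 (H0) depth=24
  - 164.162.181.0/24 clear@24
  - 32.44.0.0/16 clear@16
  + 32.44.164.144/28 (H4) depth=28
  + 164.162.176.0/20 (H3) depth=20
  + 32.0.0.0/7 (H1) depth=7
  Q 32.44.164.144: descend 0010000000101100101001001001000 ; hops seen [H1,H4] ; pick H4
  Q 164.162.176.3: descend 101001001010001010110 ; hops seen [H3] ; pick H3
  + 64.0.0.0/4 (H0) depth=4
  + 72.192.49.17/32 (H0) depth=32
  Q 199.122.200.201: descend 1 ; hops seen [∅] ; pick no-route
  + 72.0.0.0/8 (H3) depth=8
  + 0.0.0.0/0 (H1) depth=0
  Q 137.147.176.82: descend 10 ; hops seen [H1] ; pick H1
  Q 72.0.0.127: descend 01001000 ; hops seen [H1,H0,H3] ; pick H3
  - 164.162.176.0/20 clear@20
  + 72.128.0.0/9 (H1) depth=9
  + 164.162.160.0/19 (H2) depth=19
  - 64.0.0.0/4 clear@4
  Q 72.131.48.120: descend 010010001 ; hops seen [H1,H3,H1] ; pick H1
  + 72.192.49.0/24 (H4) depth=24
  + 164.162.181.16/28 (H3) depth=28
  Q 153.220.158.140: descend 10 ; hops seen [H1] ; pick H1
  + 164.162.181.0/24 (H1) depth=24
  - 164.162.181.0/24 clear@24
  Q 164.162.181.18: descend 1010010010100010101101010001 ; hops seen [H1,H2,H3] ; pick H3
  + 32.32.0.0/12 (H2) depth=12

== LOOKUPS ==
["H4","H3","no-route","H1","H3","H1","H1","H3"]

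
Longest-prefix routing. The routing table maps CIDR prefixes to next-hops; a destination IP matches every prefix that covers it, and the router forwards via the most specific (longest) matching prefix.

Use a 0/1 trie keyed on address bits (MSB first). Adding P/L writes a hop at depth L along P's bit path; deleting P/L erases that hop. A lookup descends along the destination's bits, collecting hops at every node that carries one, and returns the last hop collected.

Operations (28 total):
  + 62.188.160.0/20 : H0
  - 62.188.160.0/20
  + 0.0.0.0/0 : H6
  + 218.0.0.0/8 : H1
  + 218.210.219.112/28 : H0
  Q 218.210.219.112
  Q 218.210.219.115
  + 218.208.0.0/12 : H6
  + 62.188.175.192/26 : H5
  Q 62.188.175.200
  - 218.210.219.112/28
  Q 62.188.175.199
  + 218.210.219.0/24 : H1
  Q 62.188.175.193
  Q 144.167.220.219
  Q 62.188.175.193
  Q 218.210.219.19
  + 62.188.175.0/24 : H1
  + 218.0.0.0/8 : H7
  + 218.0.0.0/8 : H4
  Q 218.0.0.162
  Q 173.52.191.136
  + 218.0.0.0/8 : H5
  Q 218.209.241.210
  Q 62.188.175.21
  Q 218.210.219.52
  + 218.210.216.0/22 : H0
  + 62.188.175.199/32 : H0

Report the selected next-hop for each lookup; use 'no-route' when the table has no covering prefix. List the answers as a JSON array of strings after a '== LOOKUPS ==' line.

Trace:
  + 62.188.160.0/20 (H0) depth=20
  del 62.188.160.0/20 (clear depth 20)
  + 0.0.0.0/0 (H6) depth=0
  + 218.0.0.0/8 (H1) depth=8
  + 218.210.219.112/28 (H0) depth=28
  ? 218.210.219.112  path d0:H6→d1:-→d2:-→d3:-→d4:-→d5:-→d6:-→d7:-→d8:H1→d9:-→d10:-→d11:-→d12:-→d13:-→d14:-→d15:-→d16:-→d17:-→d18:-→d19:-→d20:-→d21:-→d22:-→d23:-→d24:-→d25:-→d26:-→d27:-→d28:H0  best=H0
  ? 218.210.219.115  path d0:H6→d1:-→d2:-→d3:-→d4:-→d5:-→d6:-→d7:-→d8:H1→d9:-→d10:-→d11:-→d12:-→d13:-→d14:-→d15:-→d16:-→d17:-→d18:-→d19:-→d20:-→d21:-→d22:-→d23:-→d24:-→d25:-→d26:-→d27:-→d28:H0  best=H0
  + 218.208.0.0/12 (H6) depth=12
  + 62.188.175.192/26 (H5) depth=26
  ? 62.188.175.200  path d0:H6→d1:-→d2:-→d3:-→d4:-→d5:-→d6:-→d7:-→d8:-→d9:-→d10:-→d11:-→d12:-→d13:-→d14:-→d15:-→d16:-→d17:-→d18:-→d19:-→d20:-→d21:-→d22:-→d23:-→d24:-→d25:-→d26:H5  best=H5
  del 218.210.219.112/28 (clear depth 28)
  ? 62.188.175.199  path d0:H6→d1:-→d2:-→d3:-→d4:-→d5:-→d6:-→d7:-→d8:-→d9:-→d10:-→d11:-→d12:-→d13:-→d14:-→d15:-→d16:-→d17:-→d18:-→d19:-→d20:-→d21:-→d22:-→d23:-→d24:-→d25:-→d26:H5  best=H5
  + 218.210.219.0/24 (H1) depth=24
  ? 62.188.175.193  path d0:H6→d1:-→d2:-→d3:-→d4:-→d5:-→d6:-→d7:-→d8:-→d9:-→d10:-→d11:-→d12:-→d13:-→d14:-→d15:-→d16:-→d17:-→d18:-→d19:-→d20:-→d21:-→d22:-→d23:-→d24:-→d25:-→d26:H5  best=H5
  ? 144.167.220.219  path d0:H6→d1:-  best=H6
  ? 62.188.175.193  path d0:H6→d1:-→d2:-→d3:-→d4:-→d5:-→d6:-→d7:-→d8:-→d9:-→d10:-→d11:-→d12:-→d13:-→d14:-→d15:-→d16:-→d17:-→d18:-→d19:-→d20:-→d21:-→d22:-→d23:-→d24:-→d25:-→d26:H5  best=H5
  ? 218.210.219.19  path d0:H6→d1:-→d2:-→d3:-→d4:-→d5:-→d6:-→d7:-→d8:H1→d9:-→d10:-→d11:-→d12:H6→d13:-→d14:-→d15:-→d16:-→d17:-→d18:-→d19:-→d20:-→d21:-→d22:-→d23:-→d24:H1→d25:-  best=H1
  + 62.188.175.0/24 (H1) depth=24
  + 218.0.0.0/8 (H7) depth=8
  + 218.0.0.0/8 (H4) depth=8
  ? 218.0.0.162  path d0:H6→d1:-→d2:-→d3:-→d4:-→d5:-→d6:-→d7:-→d8:H4  best=H4
  ? 173.52.191.136  path d0:H6→d1:-  best=H6
  + 218.0.0.0/8 (H5) depth=8
  ? 218.209.241.210  path d0:H6→d1:-→d2:-→d3:-→d4:-→d5:-→d6:-→d7:-→d8:H5→d9:-→d10:-→d11:-→d12:H6→d13:-→d14:-  best=H6
  ? 62.188.175.21  path d0:H6→d1:-→d2:-→d3:-→d4:-→d5:-→d6:-→d7:-→d8:-→d9:-→d10:-→d11:-→d12:-→d13:-→d14:-→d15:-→d16:-→d17:-→d18:-→d19:-→d20:-→d21:-→d22:-→d23:-→d24:H1  best=H1
  ? 218.210.219.52  path d0:H6→d1:-→d2:-→d3:-→d4:-→d5:-→d6:-→d7:-→d8:H5→d9:-→d10:-→d11:-→d12:H6→d13:-→d14:-→d15:-→d16:-→d17:-→d18:-→d19:-→d20:-→d21:-→d22:-→d23:-→d24:H1→d25:-  best=H1
  + 218.210.216.0/22 (H0) depth=22
  + 62.188.175.199/32 (H0) depth=32

== LOOKUPS ==
["H0","H0","H5","H5","H5","H6","H5","H1","H4","H6","H6","H1","H1"]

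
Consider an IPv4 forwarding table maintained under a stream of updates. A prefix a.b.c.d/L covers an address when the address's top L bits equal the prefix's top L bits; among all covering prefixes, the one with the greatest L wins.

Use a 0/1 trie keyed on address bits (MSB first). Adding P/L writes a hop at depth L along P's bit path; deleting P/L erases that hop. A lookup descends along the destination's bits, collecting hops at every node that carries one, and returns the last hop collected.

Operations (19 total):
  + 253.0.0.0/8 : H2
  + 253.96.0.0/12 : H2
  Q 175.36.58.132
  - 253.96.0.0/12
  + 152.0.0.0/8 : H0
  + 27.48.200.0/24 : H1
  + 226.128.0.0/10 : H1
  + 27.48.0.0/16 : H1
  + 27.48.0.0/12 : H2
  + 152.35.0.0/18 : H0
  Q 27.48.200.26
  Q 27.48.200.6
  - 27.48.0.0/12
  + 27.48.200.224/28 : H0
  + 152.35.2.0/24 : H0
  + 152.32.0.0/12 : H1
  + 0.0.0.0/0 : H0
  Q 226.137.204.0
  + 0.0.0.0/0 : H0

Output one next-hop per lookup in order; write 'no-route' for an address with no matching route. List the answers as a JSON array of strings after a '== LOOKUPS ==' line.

Trace:
  + 253.0.0.0/8 (H2) depth=8
  + 253.96.0.0/12 (H2) depth=12
  lookup 175.36.58.132: bits 1 walk d0:-→d1:- -> no-route
  - 253.96.0.0/12 clear@12
  + 152.0.0.0/8 (H0) depth=8
  + 27.48.200.0/24 (H1) depth=24
  + 226.128.0.0/10 (H1) depth=10
  + 27.48.0.0/16 (H1) depth=16
  + 27.48.0.0/12 (H2) depth=12
  + 152.35.0.0/18 (H0) depth=18
  lookup 27.48.200.26: bits 000110110011000011001000 walk d0:-→d1:-→d2:-→d3:-→d4:-→d5:-→d6:-→d7:-→d8:-→d9:-→d10:-→d11:-→d12:H2→d13:-→d14:-→d15:-→d16:H1→d17:-→d18:-→d19:-→d20:-→d21:-→d22:-→d23:-→d24:H1 -> H1
  lookup 27.48.200.6: bits 000110110011000011001000 walk d0:-→d1:-→d2:-→d3:-→d4:-→d5:-→d6:-→d7:-→d8:-→d9:-→d10:-→d11:-→d12:H2→d13:-→d14:-→d15:-→d16:H1→d17:-→d18:-→d19:-→d20:-→d21:-→d22:-→d23:-→d24:H1 -> H1
  - 27.48.0.0/12 clear@12
  + 27.48.200.224/28 (H0) depth=28
  + 152.35.2.0/24 (H0) depth=24
  + 152.32.0.0/12 (H1) depth=12
  + 0.0.0.0/0 (H0) depth=0
  lookup 226.137.204.0: bits 1110001010 walk d0:H0→d1:-→d2:-→d3:-→d4:-→d5:-→d6:-→d7:-→d8:-→d9:-→d10:H1 -> H1
  + 0.0.0.0/0 (H0) depth=0

== LOOKUPS ==
["no-route","H1","H1","H1"]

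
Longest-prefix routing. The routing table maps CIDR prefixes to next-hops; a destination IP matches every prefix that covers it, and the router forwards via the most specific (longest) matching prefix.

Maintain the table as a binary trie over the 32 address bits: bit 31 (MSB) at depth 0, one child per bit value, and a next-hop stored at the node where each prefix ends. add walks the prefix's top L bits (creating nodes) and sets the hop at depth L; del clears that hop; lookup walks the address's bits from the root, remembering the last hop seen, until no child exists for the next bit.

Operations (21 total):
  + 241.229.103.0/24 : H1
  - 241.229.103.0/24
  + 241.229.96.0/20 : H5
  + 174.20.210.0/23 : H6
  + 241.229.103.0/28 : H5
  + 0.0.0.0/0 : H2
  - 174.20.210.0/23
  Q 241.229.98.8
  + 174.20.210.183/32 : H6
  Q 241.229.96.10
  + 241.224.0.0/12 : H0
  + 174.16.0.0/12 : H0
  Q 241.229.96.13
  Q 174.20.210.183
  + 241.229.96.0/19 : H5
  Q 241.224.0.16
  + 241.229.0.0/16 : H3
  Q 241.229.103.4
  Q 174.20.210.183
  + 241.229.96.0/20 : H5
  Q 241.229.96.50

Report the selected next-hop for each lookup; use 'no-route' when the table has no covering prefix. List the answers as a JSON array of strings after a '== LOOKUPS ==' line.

Process each operation:
  + 241.229.103.0/24 (H1) depth=24
  - 241.229.103.0/24 clear@24
  + 241.229.96.0/20 (H5) depth=20
  + 174.20.210.0/23 (H6) depth=23
  + 241.229.103.0/28 (H5) depth=28
  + 0.0.0.0/0 (H2) depth=0
  - 174.20.210.0/23 clear@23
  ? 241.229.98.8  path d0:H2→d1:-→d2:-→d3:-→d4:-→d5:-→d6:-→d7:-→d8:-→d9:-→d10:-→d11:-→d12:-→d13:-→d14:-→d15:-→d16:-→d17:-→d18:-→d19:-→d20:H5→d21:-  best=H5
  + 174.20.210.183/32 (H6) depth=32
  ? 241.229.96.10  path d0:H2→d1:-→d2:-→d3:-→d4:-→d5:-→d6:-→d7:-→d8:-→d9:-→d10:-→d11:-→d12:-→d13:-→d14:-→d15:-→d16:-→d17:-→d18:-→d19:-→d20:H5→d21:-  best=H5
  + 241.224.0.0/12 (H0) depth=12
  + 174.16.0.0/12 (H0) depth=12
  ? 241.229.96.13  path d0:H2→d1:-→d2:-→d3:-→d4:-→d5:-→d6:-→d7:-→d8:-→d9:-→d10:-→d11:-→d12:H0→d13:-→d14:-→d15:-→d16:-→d17:-→d18:-→d19:-→d20:H5→d21:-  best=H5
  ? 174.20.210.183  path d0:H2→d1:-→d2:-→d3:-→d4:-→d5:-→d6:-→d7:-→d8:-→d9:-→d10:-→d11:-→d12:H0→d13:-→d14:-→d15:-→d16:-→d17:-→d18:-→d19:-→d20:-→d21:-→d22:-→d23:-→d24:-→d25:-→d26:-→d27:-→d28:-→d29:-→d30:-→d31:-→d32:H6  best=H6
  + 241.229.96.0/19 (H5) depth=19
  ? 241.224.0.16  path d0:H2→d1:-→d2:-→d3:-→d4:-→d5:-→d6:-→d7:-→d8:-→d9:-→d10:-→d11:-→d12:H0→d13:-  best=H0
  + 241.229.0.0/16 (H3) depth=16
  ? 241.229.103.4  path d0:H2→d1:-→d2:-→d3:-→d4:-→d5:-→d6:-→d7:-→d8:-→d9:-→d10:-→d11:-→d12:H0→d13:-→d14:-→d15:-→d16:H3→d17:-→d18:-→d19:H5→d20:H5→d21:-→d22:-→d23:-→d24:-→d25:-→d26:-→d27:-→d28:H5  best=H5
  ? 174.20.210.183  path d0:H2→d1:-→d2:-→d3:-→d4:-→d5:-→d6:-→d7:-→d8:-→d9:-→d10:-→d11:-→d12:H0→d13:-→d14:-→d15:-→d16:-→d17:-→d18:-→d19:-→d20:-→d21:-→d22:-→d23:-→d24:-→d25:-→d26:-→d27:-→d28:-→d29:-→d30:-→d31:-→d32:H6  best=H6
  + 241.229.96.0/20 (H5) depth=20
  ? 241.229.96.50  path d0:H2→d1:-→d2:-→d3:-→d4:-→d5:-→d6:-→d7:-→d8:-→d9:-→d10:-→d11:-→d12:H0→d13:-→d14:-→d15:-→d16:H3→d17:-→d18:-→d19:H5→d20:H5→d21:-  best=H5

== LOOKUPS ==
["H5","H5","H5","H6","H0","H5","H6","H5"]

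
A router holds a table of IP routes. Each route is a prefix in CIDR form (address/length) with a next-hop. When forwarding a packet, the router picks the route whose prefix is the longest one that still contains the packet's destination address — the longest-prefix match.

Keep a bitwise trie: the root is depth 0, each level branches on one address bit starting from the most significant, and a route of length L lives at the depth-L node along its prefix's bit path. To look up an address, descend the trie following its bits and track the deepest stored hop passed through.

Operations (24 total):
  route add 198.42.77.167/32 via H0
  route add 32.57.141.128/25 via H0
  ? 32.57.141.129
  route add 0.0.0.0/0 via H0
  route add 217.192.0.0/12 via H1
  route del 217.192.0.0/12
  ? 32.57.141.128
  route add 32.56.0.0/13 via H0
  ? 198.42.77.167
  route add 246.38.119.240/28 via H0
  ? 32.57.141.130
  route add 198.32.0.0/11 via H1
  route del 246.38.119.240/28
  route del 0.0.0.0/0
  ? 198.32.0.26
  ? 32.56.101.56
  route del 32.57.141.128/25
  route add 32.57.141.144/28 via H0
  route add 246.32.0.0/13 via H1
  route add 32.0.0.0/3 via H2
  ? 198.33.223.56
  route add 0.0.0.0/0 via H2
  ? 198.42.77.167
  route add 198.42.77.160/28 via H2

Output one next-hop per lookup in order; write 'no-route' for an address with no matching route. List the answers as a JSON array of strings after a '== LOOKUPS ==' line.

Apply in order:
  + 198.42.77.167/32 (H0) depth=32
  + 32.57.141.128/25 (H0) depth=25
  lookup 32.57.141.129: bits 0010000000111001100011011 walk d0:-→d1:-→d2:-→d3:-→d4:-→d5:-→d6:-→d7:-→d8:-→d9:-→d10:-→d11:-→d12:-→d13:-→d14:-→d15:-→d16:-→d17:-→d18:-→d19:-→d20:-→d21:-→d22:-→d23:-→d24:-→d25:H0 -> H0
  + 0.0.0.0/0 (H0) depth=0
  + 217.192.0.0/12 (H1) depth=12
  - 217.192.0.0/12 clear@12
  lookup 32.57.141.128: bits 0010000000111001100011011 walk d0:H0→d1:-→d2:-→d3:-→d4:-→d5:-→d6:-→d7:-→d8:-→d9:-→d10:-→d11:-→d12:-→d13:-→d14:-→d15:-→d16:-→d17:-→d18:-→d19:-→d20:-→d21:-→d22:-→d23:-→d24:-→d25:H0 -> H0
  + 32.56.0.0/13 (H0) depth=13
  lookup 198.42.77.167: bits 11000110001010100100110110100111 walk d0:H0→d1:-→d2:-→d3:-→d4:-→d5:-→d6:-→d7:-→d8:-→d9:-→d10:-→d11:-→d12:-→d13:-→d14:-→d15:-→d16:-→d17:-→d18:-→d19:-→d20:-→d21:-→d22:-→d23:-→d24:-→d25:-→d26:-→d27:-→d28:-→d29:-→d30:-→d31:-→d32:H0 -> H0
  + 246.38.119.240/28 (H0) depth=28
  lookup 32.57.141.130: bits 0010000000111001100011011 walk d0:H0→d1:-→d2:-→d3:-→d4:-→d5:-→d6:-→d7:-→d8:-→d9:-→d10:-→d11:-→d12:-→d13:H0→d14:-→d15:-→d16:-→d17:-→d18:-→d19:-→d20:-→d21:-→d22:-→d23:-→d24:-→d25:H0 -> H0
  + 198.32.0.0/11 (H1) depth=11
  - 246.38.119.240/28 clear@28
  - 0.0.0.0/0 clear@0
  lookup 198.32.0.26: bits 110001100010 walk d0:-→d1:-→d2:-→d3:-→d4:-→d5:-→d6:-→d7:-→d8:-→d9:-→d10:-→d11:H1→d12:- -> H1
  lookup 32.56.101.56: bits 001000000011100 walk d0:-→d1:-→d2:-→d3:-→d4:-→d5:-→d6:-→d7:-→d8:-→d9:-→d10:-→d11:-→d12:-→d13:H0→d14:-→d15:- -> H0
  - 32.57.141.128/25 clear@25
  + 32.57.141.144/28 (H0) depth=28
  + 246.32.0.0/13 (H1) depth=13
  + 32.0.0.0/3 (H2) depth=3
  lookup 198.33.223.56: bits 110001100010 walk d0:-→d1:-→d2:-→d3:-→d4:-→d5:-→d6:-→d7:-→d8:-→d9:-→d10:-→d11:H1→d12:- -> H1
  + 0.0.0.0/0 (H2) depth=0
  lookup 198.42.77.167: bits 11000110001010100100110110100111 walk d0:H2→d1:-→d2:-→d3:-→d4:-→d5:-→d6:-→d7:-→d8:-→d9:-→d10:-→d11:H1→d12:-→d13:-→d14:-→d15:-→d16:-→d17:-→d18:-→d19:-→d20:-→d21:-→d22:-→d23:-→d24:-→d25:-→d26:-→d27:-→d28:-→d29:-→d30:-→d31:-→d32:H0 -> H0
  + 198.42.77.160/28 (H2) depth=28

== LOOKUPS ==
["H0","H0","H0","H0","H1","H0","H1","H0"]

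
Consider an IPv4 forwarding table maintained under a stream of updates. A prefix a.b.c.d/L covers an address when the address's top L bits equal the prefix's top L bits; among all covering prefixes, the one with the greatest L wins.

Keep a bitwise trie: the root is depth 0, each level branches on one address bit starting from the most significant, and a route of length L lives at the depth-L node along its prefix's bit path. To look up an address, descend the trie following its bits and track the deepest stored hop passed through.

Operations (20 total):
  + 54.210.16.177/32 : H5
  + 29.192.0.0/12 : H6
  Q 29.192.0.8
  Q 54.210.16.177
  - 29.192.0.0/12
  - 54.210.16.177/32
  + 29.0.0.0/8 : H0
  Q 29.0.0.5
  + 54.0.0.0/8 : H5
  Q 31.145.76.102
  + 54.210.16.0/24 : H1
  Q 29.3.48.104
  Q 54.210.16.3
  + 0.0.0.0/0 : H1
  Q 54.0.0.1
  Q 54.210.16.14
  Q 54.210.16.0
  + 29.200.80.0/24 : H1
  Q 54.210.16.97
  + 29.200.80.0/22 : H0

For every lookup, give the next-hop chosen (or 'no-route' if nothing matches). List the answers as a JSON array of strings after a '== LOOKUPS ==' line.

Apply in order:
  + 54.210.16.177/32 (H5) depth=32
  + 29.192.0.0/12 (H6) depth=12
  lookup 29.192.0.8: bits 000111011100 walk d0:-→d1:-→d2:-→d3:-→d4:-→d5:-→d6:-→d7:-→d8:-→d9:-→d10:-→d11:-→d12:H6 -> H6
  lookup 54.210.16.177: bits 00110110110100100001000010110001 walk d0:-→d1:-→d2:-→d3:-→d4:-→d5:-→d6:-→d7:-→d8:-→d9:-→d10:-→d11:-→d12:-→d13:-→d14:-→d15:-→d16:-→d17:-→d18:-→d19:-→d20:-→d21:-→d22:-→d23:-→d24:-→d25:-→d26:-→d27:-→d28:-→d29:-→d30:-→d31:-→d32:H5 -> H5
  - 29.192.0.0/12 clear@12
  - 54.210.16.177/32 clear@32
  + 29.0.0.0/8 (H0) depth=8
  lookup 29.0.0.5: bits 00011101 walk d0:-→d1:-→d2:-→d3:-→d4:-→d5:-→d6:-→d7:-→d8:H0 -> H0
  + 54.0.0.0/8 (H5) depth=8
  lookup 31.145.76.102: bits 000111 walk d0:-→d1:-→d2:-→d3:-→d4:-→d5:-→d6:- -> no-route
  + 54.210.16.0/24 (H1) depth=24
  lookup 29.3.48.104: bits 00011101 walk d0:-→d1:-→d2:-→d3:-→d4:-→d5:-→d6:-→d7:-→d8:H0 -> H0
  lookup 54.210.16.3: bits 001101101101001000010000 walk d0:-→d1:-→d2:-→d3:-→d4:-→d5:-→d6:-→d7:-→d8:H5→d9:-→d10:-→d11:-→d12:-→d13:-→d14:-→d15:-→d16:-→d17:-→d18:-→d19:-→d20:-→d21:-→d22:-→d23:-→d24:H1 -> H1
  + 0.0.0.0/0 (H1) depth=0
  lookup 54.0.0.1: bits 00110110 walk d0:H1→d1:-→d2:-→d3:-→d4:-→d5:-→d6:-→d7:-→d8:H5 -> H5
  lookup 54.210.16.14: bits 001101101101001000010000 walk d0:H1→d1:-→d2:-→d3:-→d4:-→d5:-→d6:-→d7:-→d8:H5→d9:-→d10:-→d11:-→d12:-→d13:-→d14:-→d15:-→d16:-→d17:-→d18:-→d19:-→d20:-→d21:-→d22:-→d23:-→d24:H1 -> H1
  lookup 54.210.16.0: bits 001101101101001000010000 walk d0:H1→d1:-→d2:-→d3:-→d4:-→d5:-→d6:-→d7:-→d8:H5→d9:-→d10:-→d11:-→d12:-→d13:-→d14:-→d15:-→d16:-→d17:-→d18:-→d19:-→d20:-→d21:-→d22:-→d23:-→d24:H1 -> H1
  + 29.200.80.0/24 (H1) depth=24
  lookup 54.210.16.97: bits 001101101101001000010000 walk d0:H1→d1:-→d2:-→d3:-→d4:-→d5:-→d6:-→d7:-→d8:H5→d9:-→d10:-→d11:-→d12:-→d13:-→d14:-→d15:-→d16:-→d17:-→d18:-→d19:-→d20:-→d21:-→d22:-→d23:-→d24:H1 -> H1
  + 29.200.80.0/22 (H0) depth=22

== LOOKUPS ==
["H6","H5","H0","no-route","H0","H1","H5","H1","H1","H1"]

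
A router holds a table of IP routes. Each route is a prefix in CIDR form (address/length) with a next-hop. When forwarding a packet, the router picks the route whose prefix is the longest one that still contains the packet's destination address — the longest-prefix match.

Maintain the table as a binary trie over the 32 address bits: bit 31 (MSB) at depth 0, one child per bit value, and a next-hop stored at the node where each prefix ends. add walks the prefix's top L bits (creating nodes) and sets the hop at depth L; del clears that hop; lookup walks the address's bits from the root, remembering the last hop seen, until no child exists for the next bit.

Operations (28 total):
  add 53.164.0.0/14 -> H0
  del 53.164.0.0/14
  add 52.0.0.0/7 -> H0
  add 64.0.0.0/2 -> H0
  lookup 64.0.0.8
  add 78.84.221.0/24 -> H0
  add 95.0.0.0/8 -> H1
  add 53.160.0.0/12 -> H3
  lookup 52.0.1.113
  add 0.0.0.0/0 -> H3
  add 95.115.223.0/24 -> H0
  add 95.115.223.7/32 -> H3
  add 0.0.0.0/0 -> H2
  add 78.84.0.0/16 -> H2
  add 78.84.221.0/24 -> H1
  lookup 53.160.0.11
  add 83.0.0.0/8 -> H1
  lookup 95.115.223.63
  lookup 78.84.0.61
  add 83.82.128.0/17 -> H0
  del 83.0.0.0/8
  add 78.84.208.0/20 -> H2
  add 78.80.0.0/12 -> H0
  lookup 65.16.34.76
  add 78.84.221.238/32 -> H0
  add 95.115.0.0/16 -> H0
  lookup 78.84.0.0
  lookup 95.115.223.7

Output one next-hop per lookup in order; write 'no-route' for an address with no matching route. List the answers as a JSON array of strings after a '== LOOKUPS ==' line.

Process each operation:
  add 53.164.0.0/14 -> H0 at depth 14
  - 53.164.0.0/14 clear@14
  add 52.0.0.0/7 -> H0 at depth 7
  add 64.0.0.0/2 -> H0 at depth 2
  ? 64.0.0.8  path d0:-→d1:-→d2:H0  best=H0
  add 78.84.221.0/24 -> H0 at depth 24
  add 95.0.0.0/8 -> H1 at depth 8
  add 53.160.0.0/12 -> H3 at depth 12
  ? 52.0.1.113  path d0:-→d1:-→d2:-→d3:-→d4:-→d5:-→d6:-→d7:H0  best=H0
  add 0.0.0.0/0 -> H3 at depth 0
  add 95.115.223.0/24 -> H0 at depth 24
  add 95.115.223.7/32 -> H3 at depth 32
  add 0.0.0.0/0 -> H2 at depth 0
  add 78.84.0.0/16 -> H2 at depth 16
  add 78.84.221.0/24 -> H1 at depth 24
  ? 53.160.0.11  path d0:H2→d1:-→d2:-→d3:-→d4:-→d5:-→d6:-→d7:H0→d8:-→d9:-→d10:-→d11:-→d12:H3→d13:-  best=H3
  add 83.0.0.0/8 -> H1 at depth 8
  ? 95.115.223.63  path d0:H2→d1:-→d2:H0→d3:-→d4:-→d5:-→d6:-→d7:-→d8:H1→d9:-→d10:-→d11:-→d12:-→d13:-→d14:-→d15:-→d16:-→d17:-→d18:-→d19:-→d20:-→d21:-→d22:-→d23:-→d24:H0→d25:-→d26:-  best=H0
  ? 78.84.0.61  path d0:H2→d1:-→d2:H0→d3:-→d4:-→d5:-→d6:-→d7:-→d8:-→d9:-→d10:-→d11:-→d12:-→d13:-→d14:-→d15:-→d16:H2  best=H2
  add 83.82.128.0/17 -> H0 at depth 17
  - 83.0.0.0/8 clear@8
  add 78.84.208.0/20 -> H2 at depth 20
  add 78.80.0.0/12 -> H0 at depth 12
  ? 65.16.34.76  path d0:H2→d1:-→d2:H0→d3:-→d4:-  best=H0
  add 78.84.221.238/32 -> H0 at depth 32
  add 95.115.0.0/16 -> H0 at depth 16
  ? 78.84.0.0  path d0:H2→d1:-→d2:H0→d3:-→d4:-→d5:-→d6:-→d7:-→d8:-→d9:-→d10:-→d11:-→d12:H0→d13:-→d14:-→d15:-→d16:H2  best=H2
  ? 95.115.223.7  path d0:H2→d1:-→d2:H0→d3:-→d4:-→d5:-→d6:-→d7:-→d8:H1→d9:-→d10:-→d11:-→d12:-→d13:-→d14:-→d15:-→d16:H0→d17:-→d18:-→d19:-→d20:-→d21:-→d22:-→d23:-→d24:H0→d25:-→d26:-→d27:-→d28:-→d29:-→d30:-→d31:-→d32:H3  best=H3

== LOOKUPS ==
["H0","H0","H3","H0","H2","H0","H2","H3"]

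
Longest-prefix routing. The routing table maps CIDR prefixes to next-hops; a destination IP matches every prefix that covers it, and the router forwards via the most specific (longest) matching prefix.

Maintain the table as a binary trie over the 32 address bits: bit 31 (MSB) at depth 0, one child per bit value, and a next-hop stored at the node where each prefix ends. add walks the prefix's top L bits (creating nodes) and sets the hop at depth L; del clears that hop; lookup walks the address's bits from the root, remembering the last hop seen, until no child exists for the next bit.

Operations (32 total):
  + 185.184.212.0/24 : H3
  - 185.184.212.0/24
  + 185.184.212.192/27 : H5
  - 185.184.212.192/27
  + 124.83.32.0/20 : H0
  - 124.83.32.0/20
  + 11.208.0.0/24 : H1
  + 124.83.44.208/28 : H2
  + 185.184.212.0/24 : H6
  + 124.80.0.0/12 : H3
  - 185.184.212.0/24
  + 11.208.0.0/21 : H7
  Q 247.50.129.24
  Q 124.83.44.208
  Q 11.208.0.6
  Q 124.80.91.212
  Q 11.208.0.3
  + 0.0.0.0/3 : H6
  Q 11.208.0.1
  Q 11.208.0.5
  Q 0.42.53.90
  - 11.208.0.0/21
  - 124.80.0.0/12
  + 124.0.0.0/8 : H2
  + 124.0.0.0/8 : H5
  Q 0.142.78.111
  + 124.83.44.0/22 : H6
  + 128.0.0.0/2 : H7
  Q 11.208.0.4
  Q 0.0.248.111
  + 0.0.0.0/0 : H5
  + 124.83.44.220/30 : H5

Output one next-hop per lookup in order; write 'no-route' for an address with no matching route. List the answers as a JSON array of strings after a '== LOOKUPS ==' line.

Apply in order:
  add 185.184.212.0/24 -> H3 at depth 24
  del 185.184.212.0/24 (clear depth 24)
  add 185.184.212.192/27 -> H5 at depth 27
  del 185.184.212.192/27 (clear depth 27)
  add 124.83.32.0/20 -> H0 at depth 20
  del 124.83.32.0/20 (clear depth 20)
  add 11.208.0.0/24 -> H1 at depth 24
  add 124.83.44.208/28 -> H2 at depth 28
  add 185.184.212.0/24 -> H6 at depth 24
  add 124.80.0.0/12 -> H3 at depth 12
  del 185.184.212.0/24 (clear depth 24)
  add 11.208.0.0/21 -> H7 at depth 21
  ? 247.50.129.24  path d0:-→d1:-  best=no-route
  ? 124.83.44.208  path d0:-→d1:-→d2:-→d3:-→d4:-→d5:-→d6:-→d7:-→d8:-→d9:-→d10:-→d11:-→d12:H3→d13:-→d14:-→d15:-→d16:-→d17:-→d18:-→d19:-→d20:-→d21:-→d22:-→d23:-→d24:-→d25:-→d26:-→d27:-→d28:H2  best=H2
  ? 11.208.0.6  path d0:-→d1:-→d2:-→d3:-→d4:-→d5:-→d6:-→d7:-→d8:-→d9:-→d10:-→d11:-→d12:-→d13:-→d14:-→d15:-→d16:-→d17:-→d18:-→d19:-→d20:-→d21:H7→d22:-→d23:-→d24:H1  best=H1
  ? 124.80.91.212  path d0:-→d1:-→d2:-→d3:-→d4:-→d5:-→d6:-→d7:-→d8:-→d9:-→d10:-→d11:-→d12:H3→d13:-→d14:-  best=H3
  ? 11.208.0.3  path d0:-→d1:-→d2:-→d3:-→d4:-→d5:-→d6:-→d7:-→d8:-→d9:-→d10:-→d11:-→d12:-→d13:-→d14:-→d15:-→d16:-→d17:-→d18:-→d19:-→d20:-→d21:H7→d22:-→d23:-→d24:H1  best=H1
  add 0.0.0.0/3 -> H6 at depth 3
  ? 11.208.0.1  path d0:-→d1:-→d2:-→d3:H6→d4:-→d5:-→d6:-→d7:-→d8:-→d9:-→d10:-→d11:-→d12:-→d13:-→d14:-→d15:-→d16:-→d17:-→d18:-→d19:-→d20:-→d21:H7→d22:-→d23:-→d24:H1  best=H1
  ? 11.208.0.5  path d0:-→d1:-→d2:-→d3:H6→d4:-→d5:-→d6:-→d7:-→d8:-→d9:-→d10:-→d11:-→d12:-→d13:-→d14:-→d15:-→d16:-→d17:-→d18:-→d19:-→d20:-→d21:H7→d22:-→d23:-→d24:H1  best=H1
  ? 0.42.53.90  path d0:-→d1:-→d2:-→d3:H6→d4:-  best=H6
  del 11.208.0.0/21 (clear depth 21)
  del 124.80.0.0/12 (clear depth 12)
  add 124.0.0.0/8 -> H2 at depth 8
  add 124.0.0.0/8 -> H5 at depth 8
  ? 0.142.78.111  path d0:-→d1:-→d2:-→d3:H6→d4:-  best=H6
  add 124.83.44.0/22 -> H6 at depth 22
  add 128.0.0.0/2 -> H7 at depth 2
  ? 11.208.0.4  path d0:-→d1:-→d2:-→d3:H6→d4:-→d5:-→d6:-→d7:-→d8:-→d9:-→d10:-→d11:-→d12:-→d13:-→d14:-→d15:-→d16:-→d17:-→d18:-→d19:-→d20:-→d21:-→d22:-→d23:-→d24:H1  best=H1
  ? 0.0.248.111  path d0:-→d1:-→d2:-→d3:H6→d4:-  best=H6
  add 0.0.0.0/0 -> H5 at depth 0
  add 124.83.44.220/30 -> H5 at depth 30

== LOOKUPS ==
["no-route","H2","H1","H3","H1","H1","H1","H6","H6","H1","H6"]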